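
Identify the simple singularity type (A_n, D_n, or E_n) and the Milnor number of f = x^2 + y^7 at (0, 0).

Type A_6, Milnor number mu = 6.

The Hessian of f at 0 has rank 1. Corank 1: A-series; mu = 6 gives A_6.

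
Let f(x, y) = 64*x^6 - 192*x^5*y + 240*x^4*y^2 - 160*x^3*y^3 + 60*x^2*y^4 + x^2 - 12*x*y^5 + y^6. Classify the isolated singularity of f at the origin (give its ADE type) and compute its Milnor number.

Type A_5, Milnor number mu = 5.

The Hessian of f at 0 has rank 1. Corank 1: A-series; mu = 5 gives A_5.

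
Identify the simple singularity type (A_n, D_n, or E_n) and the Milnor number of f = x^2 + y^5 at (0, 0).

Type A_{4}, Milnor number mu = 4.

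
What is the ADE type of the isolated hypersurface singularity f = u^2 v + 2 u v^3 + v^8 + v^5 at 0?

D_{9}

The Hessian of f at 0 has rank 0. Corank 2; j^3 = u^2*v has shape L^2 M (L != M), so D-series; mu = 9 gives D_9.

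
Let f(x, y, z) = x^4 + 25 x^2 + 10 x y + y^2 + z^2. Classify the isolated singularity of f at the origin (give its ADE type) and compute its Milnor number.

The Hessian of f at 0 has rank 2. Corank 1: A-series; mu = 3 gives A_3.

Type A_{3}, Milnor number mu = 3.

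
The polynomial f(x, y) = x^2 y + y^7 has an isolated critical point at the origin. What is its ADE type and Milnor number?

Type D_8, Milnor number mu = 8.

The Hessian of f at 0 is [[0, 0], [0, 0]] with rank 0, so corank 2. A Groebner basis of the Jacobian ideal J(f) in C{x,y} is {x^2/7 + y^6, x^3, x*y}; counting standard monomials gives mu = 8. Corank 2; j^3 = x^2*y has shape L^2 M (L != M), so D-series; mu = 8 gives D_8.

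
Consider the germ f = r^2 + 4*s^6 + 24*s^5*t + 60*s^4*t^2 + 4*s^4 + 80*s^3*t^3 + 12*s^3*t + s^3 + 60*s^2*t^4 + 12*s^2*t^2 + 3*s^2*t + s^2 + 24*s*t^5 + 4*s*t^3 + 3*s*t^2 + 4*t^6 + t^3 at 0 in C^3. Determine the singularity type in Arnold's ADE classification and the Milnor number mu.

The Hessian of f at 0 has rank 2. Corank 1: A-series; mu = 2 gives A_2.

Type A_2, Milnor number mu = 2.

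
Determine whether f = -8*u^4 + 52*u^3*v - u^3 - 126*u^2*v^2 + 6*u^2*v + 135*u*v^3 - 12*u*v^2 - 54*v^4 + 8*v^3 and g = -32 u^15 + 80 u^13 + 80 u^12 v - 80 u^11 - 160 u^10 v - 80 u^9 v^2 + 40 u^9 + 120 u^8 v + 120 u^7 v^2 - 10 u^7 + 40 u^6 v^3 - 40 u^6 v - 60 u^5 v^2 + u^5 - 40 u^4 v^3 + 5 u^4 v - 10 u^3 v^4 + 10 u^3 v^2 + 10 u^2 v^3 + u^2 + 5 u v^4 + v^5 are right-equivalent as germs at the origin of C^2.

No.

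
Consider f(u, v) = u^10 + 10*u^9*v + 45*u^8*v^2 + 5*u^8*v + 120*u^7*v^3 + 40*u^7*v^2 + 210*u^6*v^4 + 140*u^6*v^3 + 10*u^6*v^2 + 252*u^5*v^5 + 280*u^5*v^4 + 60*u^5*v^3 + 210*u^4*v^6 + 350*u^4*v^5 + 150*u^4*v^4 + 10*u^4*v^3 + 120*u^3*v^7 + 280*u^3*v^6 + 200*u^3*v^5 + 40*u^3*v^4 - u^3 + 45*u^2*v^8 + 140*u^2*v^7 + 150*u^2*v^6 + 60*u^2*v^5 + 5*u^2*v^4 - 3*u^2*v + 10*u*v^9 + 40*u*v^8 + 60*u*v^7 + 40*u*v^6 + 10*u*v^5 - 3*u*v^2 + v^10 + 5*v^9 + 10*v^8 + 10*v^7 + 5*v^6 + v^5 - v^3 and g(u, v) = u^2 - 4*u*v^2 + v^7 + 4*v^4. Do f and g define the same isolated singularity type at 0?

No.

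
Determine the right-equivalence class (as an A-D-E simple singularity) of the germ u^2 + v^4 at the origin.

A_{3}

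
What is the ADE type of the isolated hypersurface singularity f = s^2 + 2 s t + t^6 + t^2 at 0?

The Hessian of f at 0 has rank 1. Corank 1: A-series; mu = 5 gives A_5.

A5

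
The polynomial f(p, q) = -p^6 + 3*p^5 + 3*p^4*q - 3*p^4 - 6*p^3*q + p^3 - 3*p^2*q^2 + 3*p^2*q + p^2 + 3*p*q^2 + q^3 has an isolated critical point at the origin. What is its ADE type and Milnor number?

The Hessian of f at 0 has rank 1. Corank 1: A-series; mu = 2 gives A_2.

Type A2, Milnor number mu = 2.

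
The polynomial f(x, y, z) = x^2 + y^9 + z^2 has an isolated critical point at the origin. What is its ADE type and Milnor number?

Type A_8, Milnor number mu = 8.

The Hessian of f at 0 is [[2, 0, 0], [0, 0, 0], [0, 0, 2]] with rank 2, so corank 1. A Groebner basis of the Jacobian ideal J(f) in C{x,y,z} is {y^8, x, z}; counting standard monomials gives mu = 8. Corank 1: A-series; mu = 8 gives A_8.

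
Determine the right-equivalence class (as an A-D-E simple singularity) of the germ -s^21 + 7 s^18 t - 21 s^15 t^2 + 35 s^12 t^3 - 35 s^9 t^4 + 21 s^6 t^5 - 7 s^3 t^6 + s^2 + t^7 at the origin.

The Hessian of f at 0 has rank 1. Corank 1: A-series; mu = 6 gives A_6.

A_{6}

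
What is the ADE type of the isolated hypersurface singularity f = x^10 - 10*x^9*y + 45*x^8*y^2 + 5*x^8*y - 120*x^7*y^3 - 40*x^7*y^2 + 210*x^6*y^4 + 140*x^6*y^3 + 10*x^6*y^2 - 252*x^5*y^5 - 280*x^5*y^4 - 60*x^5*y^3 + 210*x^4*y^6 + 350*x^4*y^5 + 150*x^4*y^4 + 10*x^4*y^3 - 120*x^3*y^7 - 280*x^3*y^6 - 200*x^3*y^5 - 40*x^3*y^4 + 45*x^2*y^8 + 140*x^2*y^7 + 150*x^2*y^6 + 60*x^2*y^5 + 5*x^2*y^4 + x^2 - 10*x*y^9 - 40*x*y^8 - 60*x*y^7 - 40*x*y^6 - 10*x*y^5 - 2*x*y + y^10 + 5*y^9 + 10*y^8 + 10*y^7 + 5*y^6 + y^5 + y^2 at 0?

A_4

The Hessian of f at 0 has rank 1. Corank 1: A-series; mu = 4 gives A_4.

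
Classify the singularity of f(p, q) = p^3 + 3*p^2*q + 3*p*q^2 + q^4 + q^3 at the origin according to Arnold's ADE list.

E_{6}

The Hessian of f at 0 has rank 0. Corank 2; j^3 = (p + q)^3 is a perfect cube, so E-series; the 4-jet and mu = 6 give E_6.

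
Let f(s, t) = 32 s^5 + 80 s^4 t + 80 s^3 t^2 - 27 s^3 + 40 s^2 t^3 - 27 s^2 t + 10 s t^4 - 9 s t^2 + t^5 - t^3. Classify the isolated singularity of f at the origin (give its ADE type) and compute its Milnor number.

The Hessian of f at 0 has rank 0. Corank 2; j^3 = -(3*s + t)^3 is a perfect cube, so E-series; the 5-jet and mu = 8 give E_8.

Type E_{8}, Milnor number mu = 8.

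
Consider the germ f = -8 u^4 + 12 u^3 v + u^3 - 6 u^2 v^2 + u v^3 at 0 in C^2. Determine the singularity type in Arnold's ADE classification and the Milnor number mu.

Type E_7, Milnor number mu = 7.

The Hessian of f at 0 has rank 0. Corank 2; j^3 = u^3 is a perfect cube, so E-series; the 4-jet and mu = 7 give E_7.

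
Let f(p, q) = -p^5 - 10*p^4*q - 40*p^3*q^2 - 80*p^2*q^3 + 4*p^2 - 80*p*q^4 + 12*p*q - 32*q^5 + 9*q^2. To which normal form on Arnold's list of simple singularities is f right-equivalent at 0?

The Hessian of f at 0 has rank 1. Corank 1: A-series; mu = 4 gives A_4.

A_{4}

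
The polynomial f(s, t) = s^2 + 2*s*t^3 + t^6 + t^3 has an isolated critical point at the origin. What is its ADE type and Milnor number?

Type A2, Milnor number mu = 2.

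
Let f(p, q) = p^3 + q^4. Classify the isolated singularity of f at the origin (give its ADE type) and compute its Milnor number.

Type E_{6}, Milnor number mu = 6.

The Hessian of f at 0 has rank 0. Corank 2; j^3 = p^3 is a perfect cube, so E-series; the 4-jet and mu = 6 give E_6.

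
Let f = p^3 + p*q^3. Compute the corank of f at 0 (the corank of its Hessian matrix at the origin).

2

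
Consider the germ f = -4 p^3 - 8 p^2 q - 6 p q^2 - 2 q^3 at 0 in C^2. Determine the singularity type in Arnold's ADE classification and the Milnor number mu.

The Hessian of f at 0 has rank 0. Corank 2; j^3 = -2*(p + q)*(2*p^2 + 2*p*q + q^2) splits into three distinct lines over C (the quadratic factor has nonzero discriminant), so D_4.

Type D_{4}, Milnor number mu = 4.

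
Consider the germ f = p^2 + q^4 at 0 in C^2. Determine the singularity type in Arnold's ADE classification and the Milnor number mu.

Type A_3, Milnor number mu = 3.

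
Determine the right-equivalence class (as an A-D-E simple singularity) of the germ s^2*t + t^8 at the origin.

D_{9}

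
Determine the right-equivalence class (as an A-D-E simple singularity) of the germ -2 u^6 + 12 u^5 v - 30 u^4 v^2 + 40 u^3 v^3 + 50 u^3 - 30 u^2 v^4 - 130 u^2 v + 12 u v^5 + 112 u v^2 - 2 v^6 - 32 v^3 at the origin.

D7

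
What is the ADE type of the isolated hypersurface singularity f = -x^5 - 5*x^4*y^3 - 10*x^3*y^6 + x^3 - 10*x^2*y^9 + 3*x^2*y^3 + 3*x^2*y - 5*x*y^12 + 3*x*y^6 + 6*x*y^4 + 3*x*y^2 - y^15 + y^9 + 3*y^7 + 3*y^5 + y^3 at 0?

E_8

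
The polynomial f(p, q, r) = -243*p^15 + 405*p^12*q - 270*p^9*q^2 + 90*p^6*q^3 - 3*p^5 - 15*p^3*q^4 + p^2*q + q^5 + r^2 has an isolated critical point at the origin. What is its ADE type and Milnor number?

The Hessian of f at 0 is [[0, 0, 0], [0, 0, 0], [0, 0, 2]] with rank 1, so corank 2. A Groebner basis of the Jacobian ideal J(f) in C{p,q,r} is {p^2/5 + q^4, p^3, p*q, r}; counting standard monomials gives mu = 6. Corank 2; j^3 = p^2*q has shape L^2 M (L != M), so D-series; mu = 6 gives D_6.

Type D_6, Milnor number mu = 6.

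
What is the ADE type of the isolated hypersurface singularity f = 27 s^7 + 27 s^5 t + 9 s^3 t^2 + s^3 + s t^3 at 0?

E_7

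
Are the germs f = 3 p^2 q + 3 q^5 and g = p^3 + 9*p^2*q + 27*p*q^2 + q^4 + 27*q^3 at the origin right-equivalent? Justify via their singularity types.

The Hessian of f at 0 is [[0, 0], [0, 0]] with rank 0, so corank 2. A Groebner basis of the Jacobian ideal J(f) in C{p,q} is {p^2/5 + q^4, p^3, p*q}; counting standard monomials gives mu = 6. Corank 2; j^3 = 3*p^2*q has shape L^2 M (L != M), so D-series; mu = 6 gives D_6. The Hessian of g at 0 is [[0, 0], [0, 0]] with rank 0, so corank 2. A Groebner basis of the Jacobian ideal J(g) in C{p,q} is {q^3, p^2 + 6*p*q + 9*q^2}; counting standard monomials gives mu = 6. Corank 2; j^3 = (p + 3*q)^3 is a perfect cube, so E-series; the 4-jet and mu = 6 give E_6. f is D_6 but g is E_6, hence not right-equivalent.

No.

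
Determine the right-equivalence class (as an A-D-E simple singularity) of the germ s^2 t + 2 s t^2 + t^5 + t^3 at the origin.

D_{6}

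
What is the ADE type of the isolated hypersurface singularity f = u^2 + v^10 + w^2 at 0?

The Hessian of f at 0 has rank 2. Corank 1: A-series; mu = 9 gives A_9.

A_9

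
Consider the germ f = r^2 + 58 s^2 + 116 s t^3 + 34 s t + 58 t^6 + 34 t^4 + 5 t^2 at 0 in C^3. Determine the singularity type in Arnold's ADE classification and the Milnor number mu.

Type A_{1}, Milnor number mu = 1.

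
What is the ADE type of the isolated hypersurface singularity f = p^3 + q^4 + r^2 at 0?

E_6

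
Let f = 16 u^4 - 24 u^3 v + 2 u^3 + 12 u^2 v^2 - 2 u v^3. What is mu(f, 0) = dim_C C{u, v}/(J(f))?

7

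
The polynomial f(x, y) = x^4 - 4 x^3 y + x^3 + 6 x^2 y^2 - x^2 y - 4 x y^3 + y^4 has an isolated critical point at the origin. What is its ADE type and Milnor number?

Type D_{5}, Milnor number mu = 5.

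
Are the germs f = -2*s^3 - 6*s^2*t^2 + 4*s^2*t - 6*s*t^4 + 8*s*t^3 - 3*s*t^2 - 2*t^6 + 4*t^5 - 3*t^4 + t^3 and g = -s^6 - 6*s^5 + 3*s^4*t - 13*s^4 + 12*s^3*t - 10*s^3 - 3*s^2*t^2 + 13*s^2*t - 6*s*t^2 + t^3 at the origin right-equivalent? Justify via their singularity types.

Yes.

The Hessian of f at 0 has rank 0. Corank 2; j^3 = -(s - t)*(2*s^2 - 2*s*t + t^2) splits into three distinct lines over C (the quadratic factor has nonzero discriminant), so D_4. The Hessian of g at 0 has rank 0. Corank 2; j^3 = -(2*s - t)*(5*s^2 - 4*s*t + t^2) splits into three distinct lines over C (the quadratic factor has nonzero discriminant), so D_4. Both have type D_4, hence right-equivalent.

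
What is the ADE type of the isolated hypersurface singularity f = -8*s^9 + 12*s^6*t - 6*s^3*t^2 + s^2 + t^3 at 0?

A_2

The Hessian of f at 0 has rank 1. Corank 1: A-series; mu = 2 gives A_2.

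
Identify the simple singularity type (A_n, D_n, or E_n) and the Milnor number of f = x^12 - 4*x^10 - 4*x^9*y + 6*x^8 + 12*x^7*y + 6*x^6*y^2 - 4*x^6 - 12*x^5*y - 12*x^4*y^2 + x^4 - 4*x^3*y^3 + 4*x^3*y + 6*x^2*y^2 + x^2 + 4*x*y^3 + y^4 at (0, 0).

Type A_3, Milnor number mu = 3.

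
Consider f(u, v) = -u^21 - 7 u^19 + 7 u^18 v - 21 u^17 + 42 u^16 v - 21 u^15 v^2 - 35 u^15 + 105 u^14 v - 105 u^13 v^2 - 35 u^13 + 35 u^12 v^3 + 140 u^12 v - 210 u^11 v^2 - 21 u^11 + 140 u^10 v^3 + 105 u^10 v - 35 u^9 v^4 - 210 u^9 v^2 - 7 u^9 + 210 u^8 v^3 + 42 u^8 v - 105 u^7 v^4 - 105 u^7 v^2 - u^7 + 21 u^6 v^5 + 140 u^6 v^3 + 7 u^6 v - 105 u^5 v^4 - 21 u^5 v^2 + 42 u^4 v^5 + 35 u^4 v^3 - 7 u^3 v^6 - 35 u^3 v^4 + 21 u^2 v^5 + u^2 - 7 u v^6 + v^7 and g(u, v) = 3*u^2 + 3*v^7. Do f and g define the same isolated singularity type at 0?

Yes.

The Hessian of f at 0 has rank 1. Corank 1: A-series; mu = 6 gives A_6. The Hessian of g at 0 has rank 1. Corank 1: A-series; mu = 6 gives A_6. Both have type A_6, hence right-equivalent.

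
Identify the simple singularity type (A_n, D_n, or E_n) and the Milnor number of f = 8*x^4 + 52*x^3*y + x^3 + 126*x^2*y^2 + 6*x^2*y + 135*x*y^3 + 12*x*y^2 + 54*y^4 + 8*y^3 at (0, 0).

Type E7, Milnor number mu = 7.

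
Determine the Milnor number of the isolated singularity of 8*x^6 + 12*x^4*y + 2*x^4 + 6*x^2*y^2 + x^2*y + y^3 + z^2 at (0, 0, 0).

The Hessian of f at 0 is [[0, 0, 0], [0, 0, 0], [0, 0, 2]] with rank 1, so corank 2. A Groebner basis of the Jacobian ideal J(f) in C{x,y,z} is {y^3, x^2 + 3*y^2, x*y, z}; counting standard monomials gives mu = 4. Corank 2; j^3 = y*(x^2 + y^2) splits into three distinct lines over C (the quadratic factor has nonzero discriminant), so D_4.

4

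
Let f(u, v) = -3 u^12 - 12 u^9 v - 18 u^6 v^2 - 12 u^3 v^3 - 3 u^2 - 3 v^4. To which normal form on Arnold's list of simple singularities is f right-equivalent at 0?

The Hessian of f at 0 has rank 1. Corank 1: A-series; mu = 3 gives A_3.

A3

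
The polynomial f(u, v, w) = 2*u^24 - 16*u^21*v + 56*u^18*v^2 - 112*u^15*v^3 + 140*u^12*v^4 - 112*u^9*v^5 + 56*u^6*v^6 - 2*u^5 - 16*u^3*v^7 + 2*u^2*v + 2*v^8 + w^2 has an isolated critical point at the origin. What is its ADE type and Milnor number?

Type D9, Milnor number mu = 9.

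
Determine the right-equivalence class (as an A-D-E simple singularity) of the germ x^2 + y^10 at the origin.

A_9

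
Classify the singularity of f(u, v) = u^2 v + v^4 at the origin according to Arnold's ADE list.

The Hessian of f at 0 has rank 0. Corank 2; j^3 = u^2*v has shape L^2 M (L != M), so D-series; mu = 5 gives D_5.

D5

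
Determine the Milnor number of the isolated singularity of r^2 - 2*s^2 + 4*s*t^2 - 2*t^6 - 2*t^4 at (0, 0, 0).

5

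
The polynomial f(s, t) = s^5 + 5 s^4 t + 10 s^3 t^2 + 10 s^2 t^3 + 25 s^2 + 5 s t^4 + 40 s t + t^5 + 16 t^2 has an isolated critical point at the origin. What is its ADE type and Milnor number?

Type A_4, Milnor number mu = 4.

The Hessian of f at 0 has rank 1. Corank 1: A-series; mu = 4 gives A_4.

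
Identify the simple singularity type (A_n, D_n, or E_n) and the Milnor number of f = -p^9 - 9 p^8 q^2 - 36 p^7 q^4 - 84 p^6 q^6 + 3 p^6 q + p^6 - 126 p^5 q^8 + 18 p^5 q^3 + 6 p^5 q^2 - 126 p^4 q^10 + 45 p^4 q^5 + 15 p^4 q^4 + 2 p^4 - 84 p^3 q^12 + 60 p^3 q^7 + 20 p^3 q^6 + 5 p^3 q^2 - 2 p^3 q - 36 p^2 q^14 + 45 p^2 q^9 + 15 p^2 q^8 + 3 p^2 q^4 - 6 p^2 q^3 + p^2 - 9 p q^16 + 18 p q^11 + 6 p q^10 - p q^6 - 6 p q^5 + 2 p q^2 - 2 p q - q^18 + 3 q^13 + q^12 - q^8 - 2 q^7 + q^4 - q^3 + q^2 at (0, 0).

Type A_{2}, Milnor number mu = 2.

The Hessian of f at 0 has rank 1. Corank 1: A-series; mu = 2 gives A_2.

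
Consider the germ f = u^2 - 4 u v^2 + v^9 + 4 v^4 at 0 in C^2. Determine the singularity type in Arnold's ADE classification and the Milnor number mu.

The Hessian of f at 0 is [[2, 0], [0, 0]] with rank 1, so corank 1. A Groebner basis of the Jacobian ideal J(f) in C{u,v} is {u^4, -u/2 + v^2}; counting standard monomials gives mu = 8. Corank 1: A-series; mu = 8 gives A_8.

Type A_8, Milnor number mu = 8.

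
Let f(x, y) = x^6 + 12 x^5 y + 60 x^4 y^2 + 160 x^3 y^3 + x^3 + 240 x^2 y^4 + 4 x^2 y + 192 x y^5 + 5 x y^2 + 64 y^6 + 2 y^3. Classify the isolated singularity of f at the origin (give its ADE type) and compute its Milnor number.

The Hessian of f at 0 has rank 0. Corank 2; j^3 = (x + y)^2*(x + 2*y) has shape L^2 M (L != M), so D-series; mu = 7 gives D_7.

Type D_7, Milnor number mu = 7.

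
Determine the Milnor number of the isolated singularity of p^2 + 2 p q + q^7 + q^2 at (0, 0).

The Hessian of f at 0 has rank 1. Corank 1: A-series; mu = 6 gives A_6.

6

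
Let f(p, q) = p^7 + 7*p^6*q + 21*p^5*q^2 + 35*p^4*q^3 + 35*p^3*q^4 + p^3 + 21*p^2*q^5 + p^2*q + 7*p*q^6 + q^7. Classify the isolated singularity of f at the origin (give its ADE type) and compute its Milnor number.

The Hessian of f at 0 has rank 0. Corank 2; j^3 = p^2*(p + q) has shape L^2 M (L != M), so D-series; mu = 8 gives D_8.

Type D_8, Milnor number mu = 8.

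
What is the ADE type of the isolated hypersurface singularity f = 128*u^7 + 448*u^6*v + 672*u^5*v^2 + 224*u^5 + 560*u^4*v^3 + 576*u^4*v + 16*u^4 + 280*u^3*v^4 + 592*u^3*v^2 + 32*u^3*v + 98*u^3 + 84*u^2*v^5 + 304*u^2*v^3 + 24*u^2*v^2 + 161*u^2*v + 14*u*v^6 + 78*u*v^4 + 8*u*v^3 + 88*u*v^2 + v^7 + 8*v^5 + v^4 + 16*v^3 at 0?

The Hessian of f at 0 has rank 0. Corank 2; j^3 = (2*u + v)*(7*u + 4*v)^2 has shape L^2 M (L != M), so D-series; mu = 5 gives D_5.

D_5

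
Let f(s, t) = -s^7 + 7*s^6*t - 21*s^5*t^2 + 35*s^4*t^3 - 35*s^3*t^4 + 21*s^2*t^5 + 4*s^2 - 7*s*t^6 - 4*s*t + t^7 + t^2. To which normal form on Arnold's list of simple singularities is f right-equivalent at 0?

The Hessian of f at 0 is [[8, -4], [-4, 2]] with rank 1, so corank 1. A Groebner basis of the Jacobian ideal J(f) in C{s,t} is {t^6, s - t/2}; counting standard monomials gives mu = 6. Corank 1: A-series; mu = 6 gives A_6.

A6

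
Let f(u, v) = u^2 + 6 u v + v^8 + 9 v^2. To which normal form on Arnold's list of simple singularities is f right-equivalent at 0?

The Hessian of f at 0 has rank 1. Corank 1: A-series; mu = 7 gives A_7.

A_{7}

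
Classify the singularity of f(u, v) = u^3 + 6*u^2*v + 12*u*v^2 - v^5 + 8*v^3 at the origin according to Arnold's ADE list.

E_{8}

The Hessian of f at 0 has rank 0. Corank 2; j^3 = (u + 2*v)^3 is a perfect cube, so E-series; the 5-jet and mu = 8 give E_8.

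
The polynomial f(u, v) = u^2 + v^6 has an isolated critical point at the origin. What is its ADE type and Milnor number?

Type A_{5}, Milnor number mu = 5.

The Hessian of f at 0 has rank 1. Corank 1: A-series; mu = 5 gives A_5.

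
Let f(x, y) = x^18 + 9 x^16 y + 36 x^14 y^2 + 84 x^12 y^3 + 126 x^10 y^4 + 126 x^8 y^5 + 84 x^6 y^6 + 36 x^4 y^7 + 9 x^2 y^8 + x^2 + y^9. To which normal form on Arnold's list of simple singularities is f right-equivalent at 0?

The Hessian of f at 0 has rank 1. Corank 1: A-series; mu = 8 gives A_8.

A8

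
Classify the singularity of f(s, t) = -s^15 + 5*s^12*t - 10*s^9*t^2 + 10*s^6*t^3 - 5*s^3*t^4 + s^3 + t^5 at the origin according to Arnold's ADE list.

E_8

The Hessian of f at 0 is [[0, 0], [0, 0]] with rank 0, so corank 2. A Groebner basis of the Jacobian ideal J(f) in C{s,t} is {t^4, s^2}; counting standard monomials gives mu = 8. Corank 2; j^3 = s^3 is a perfect cube, so E-series; the 5-jet and mu = 8 give E_8.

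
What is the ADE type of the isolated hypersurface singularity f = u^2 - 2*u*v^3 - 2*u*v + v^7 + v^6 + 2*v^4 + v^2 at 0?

A_{6}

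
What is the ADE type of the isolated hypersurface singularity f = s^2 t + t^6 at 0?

D_7

The Hessian of f at 0 has rank 0. Corank 2; j^3 = s^2*t has shape L^2 M (L != M), so D-series; mu = 7 gives D_7.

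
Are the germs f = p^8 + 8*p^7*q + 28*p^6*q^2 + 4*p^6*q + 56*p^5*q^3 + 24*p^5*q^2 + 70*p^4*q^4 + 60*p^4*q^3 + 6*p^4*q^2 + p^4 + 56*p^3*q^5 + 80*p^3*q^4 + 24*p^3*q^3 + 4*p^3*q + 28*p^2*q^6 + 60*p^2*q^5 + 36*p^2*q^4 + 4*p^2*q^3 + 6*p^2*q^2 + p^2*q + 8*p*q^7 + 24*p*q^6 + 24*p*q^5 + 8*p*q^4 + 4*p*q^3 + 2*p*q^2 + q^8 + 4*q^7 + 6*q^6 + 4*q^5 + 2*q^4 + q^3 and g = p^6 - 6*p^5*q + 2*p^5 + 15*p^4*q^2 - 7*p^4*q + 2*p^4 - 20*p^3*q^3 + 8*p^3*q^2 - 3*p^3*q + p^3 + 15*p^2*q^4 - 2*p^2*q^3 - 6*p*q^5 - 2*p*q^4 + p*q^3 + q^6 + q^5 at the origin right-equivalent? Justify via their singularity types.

The Hessian of f at 0 is [[0, 0], [0, 0]] with rank 0, so corank 2. A Groebner basis of the Jacobian ideal J(f) in C{p,q} is {p^3 - p^2/4 + q^2/4, p^2/4 + q^3 - q^2/4, p*q + q^2}; counting standard monomials gives mu = 5. Corank 2; j^3 = q*(p + q)^2 has shape L^2 M (L != M), so D-series; mu = 5 gives D_5. The Hessian of g at 0 is [[0, 0], [0, 0]] with rank 0, so corank 2. A Groebner basis of the Jacobian ideal J(g) in C{p,q} is {3*p^2 + q^4 + q^3, p^3, p^2*q - p^2 - q^3/3, -5*p^2 + p*q^2 - 5*q^3/3}; counting standard monomials gives mu = 7. Corank 2; j^3 = p^3 is a perfect cube, so E-series; the 4-jet and mu = 7 give E_7. f is D_5 but g is E_7, hence not right-equivalent.

No.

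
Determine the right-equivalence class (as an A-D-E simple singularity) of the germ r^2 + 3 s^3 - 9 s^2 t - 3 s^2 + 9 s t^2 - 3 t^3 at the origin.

The Hessian of f at 0 has rank 2. Corank 1: A-series; mu = 2 gives A_2.

A2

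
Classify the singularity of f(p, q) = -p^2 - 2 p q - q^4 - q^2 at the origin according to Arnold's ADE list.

The Hessian of f at 0 has rank 1. Corank 1: A-series; mu = 3 gives A_3.

A3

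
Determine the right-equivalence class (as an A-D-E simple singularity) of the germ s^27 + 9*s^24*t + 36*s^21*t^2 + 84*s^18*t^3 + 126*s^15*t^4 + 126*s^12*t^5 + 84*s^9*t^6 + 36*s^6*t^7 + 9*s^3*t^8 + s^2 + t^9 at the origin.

A_8

The Hessian of f at 0 has rank 1. Corank 1: A-series; mu = 8 gives A_8.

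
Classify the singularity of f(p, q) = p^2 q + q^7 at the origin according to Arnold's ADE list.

D_8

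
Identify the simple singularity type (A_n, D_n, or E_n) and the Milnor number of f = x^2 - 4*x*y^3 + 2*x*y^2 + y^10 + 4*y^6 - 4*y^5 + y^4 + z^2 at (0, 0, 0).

Type A9, Milnor number mu = 9.

The Hessian of f at 0 is [[2, 0, 0], [0, 0, 0], [0, 0, 2]] with rank 2, so corank 1. A Groebner basis of the Jacobian ideal J(f) in C{x,y,z} is {x^4 + x^3/12 - x^2*y/8 - 5*x^2/48 - 7*x*y^2/48 - x*y/48 - x/96 - y^2/96, x^3*y + x^3/2 - x^2*y/2 - 3*x^2/8 - x*y^2/2 - x*y/16 - x/32 - y^2/32, x^3/3 + x^2*y^2 + x^2*y/2 + x^2/3 + 5*x*y^2/12 + x*y/24 + x/48 + y^2/48, -x/2 + y^3 - y^2/2, z}; counting standard monomials gives mu = 9. Corank 1: A-series; mu = 9 gives A_9.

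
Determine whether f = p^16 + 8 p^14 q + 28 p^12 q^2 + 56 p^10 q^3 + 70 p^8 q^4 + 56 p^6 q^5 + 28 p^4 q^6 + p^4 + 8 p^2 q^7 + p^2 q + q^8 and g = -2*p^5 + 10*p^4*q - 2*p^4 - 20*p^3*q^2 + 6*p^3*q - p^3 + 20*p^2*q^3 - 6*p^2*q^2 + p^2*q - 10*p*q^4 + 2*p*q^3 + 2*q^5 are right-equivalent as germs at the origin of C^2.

No.

The Hessian of f at 0 has rank 0. Corank 2; j^3 = p^2*q has shape L^2 M (L != M), so D-series; mu = 9 gives D_9. The Hessian of g at 0 has rank 0. Corank 2; j^3 = -p^2*(p - q) has shape L^2 M (L != M), so D-series; mu = 6 gives D_6. f is D_9 but g is D_6, hence not right-equivalent.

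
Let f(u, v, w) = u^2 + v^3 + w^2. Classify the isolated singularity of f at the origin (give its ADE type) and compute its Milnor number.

Type A_{2}, Milnor number mu = 2.

The Hessian of f at 0 is [[2, 0, 0], [0, 0, 0], [0, 0, 2]] with rank 2, so corank 1. A Groebner basis of the Jacobian ideal J(f) in C{u,v,w} is {v^2, u, w}; counting standard monomials gives mu = 2. Corank 1: A-series; mu = 2 gives A_2.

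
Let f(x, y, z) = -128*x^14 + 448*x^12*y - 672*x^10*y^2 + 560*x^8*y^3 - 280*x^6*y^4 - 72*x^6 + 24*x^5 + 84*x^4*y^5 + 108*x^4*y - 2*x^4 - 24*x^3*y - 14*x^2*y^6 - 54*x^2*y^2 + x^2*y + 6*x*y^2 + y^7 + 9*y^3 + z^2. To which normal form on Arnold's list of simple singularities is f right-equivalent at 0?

D_{8}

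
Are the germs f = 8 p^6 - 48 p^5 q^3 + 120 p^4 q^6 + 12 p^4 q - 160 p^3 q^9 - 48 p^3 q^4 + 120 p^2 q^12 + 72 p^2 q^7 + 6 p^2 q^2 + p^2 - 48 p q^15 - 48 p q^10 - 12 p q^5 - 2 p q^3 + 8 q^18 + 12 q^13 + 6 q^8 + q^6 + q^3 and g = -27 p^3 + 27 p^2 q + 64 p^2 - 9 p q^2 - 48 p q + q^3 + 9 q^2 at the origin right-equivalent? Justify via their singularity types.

The Hessian of f at 0 is [[2, 0], [0, 0]] with rank 1, so corank 1. A Groebner basis of the Jacobian ideal J(f) in C{p,q} is {q^2, p}; counting standard monomials gives mu = 2. Corank 1: A-series; mu = 2 gives A_2. The Hessian of g at 0 is [[128, -48], [-48, 18]] with rank 1, so corank 1. A Groebner basis of the Jacobian ideal J(g) in C{p,q} is {q^2, p - 3*q/8}; counting standard monomials gives mu = 2. Corank 1: A-series; mu = 2 gives A_2. Both have type A_2, hence right-equivalent.

Yes.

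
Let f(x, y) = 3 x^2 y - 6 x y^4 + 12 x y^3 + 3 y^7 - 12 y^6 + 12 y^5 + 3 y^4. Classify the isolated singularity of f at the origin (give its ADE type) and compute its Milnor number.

Type D_{5}, Milnor number mu = 5.

The Hessian of f at 0 has rank 0. Corank 2; j^3 = 3*x^2*y has shape L^2 M (L != M), so D-series; mu = 5 gives D_5.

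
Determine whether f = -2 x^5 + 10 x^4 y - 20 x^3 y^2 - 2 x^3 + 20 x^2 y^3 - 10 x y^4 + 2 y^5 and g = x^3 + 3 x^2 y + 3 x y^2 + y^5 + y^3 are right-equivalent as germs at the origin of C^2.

Yes.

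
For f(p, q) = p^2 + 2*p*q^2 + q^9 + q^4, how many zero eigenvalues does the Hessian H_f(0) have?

1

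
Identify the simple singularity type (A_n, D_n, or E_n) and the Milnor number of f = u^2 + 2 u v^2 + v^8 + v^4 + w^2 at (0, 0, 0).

The Hessian of f at 0 has rank 2. Corank 1: A-series; mu = 7 gives A_7.

Type A_{7}, Milnor number mu = 7.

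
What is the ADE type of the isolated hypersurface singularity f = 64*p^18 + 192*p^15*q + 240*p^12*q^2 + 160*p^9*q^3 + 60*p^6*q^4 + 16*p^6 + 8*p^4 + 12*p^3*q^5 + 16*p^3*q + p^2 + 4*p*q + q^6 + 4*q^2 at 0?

A5

The Hessian of f at 0 has rank 1. Corank 1: A-series; mu = 5 gives A_5.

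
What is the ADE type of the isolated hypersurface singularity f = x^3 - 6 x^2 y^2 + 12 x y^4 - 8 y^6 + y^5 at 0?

E8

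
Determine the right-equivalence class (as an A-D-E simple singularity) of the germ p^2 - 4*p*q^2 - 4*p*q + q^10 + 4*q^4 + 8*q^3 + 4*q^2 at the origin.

The Hessian of f at 0 is [[2, -4], [-4, 8]] with rank 1, so corank 1. A Groebner basis of the Jacobian ideal J(f) in C{p,q} is {p^5 - 20*p^4 + 120*p^3*q - 140*p^3 + 432*p^2*q - 184*p^2 + 432*p*q - 64*p + 128*q, p^4*q - 4*p^4 + 20*p^3*q - 20*p^3 + 60*p^2*q - 24*p^2 + 56*p*q - 8*p + 16*q, -p/2 + q^2 + q}; counting standard monomials gives mu = 9. Corank 1: A-series; mu = 9 gives A_9.

A9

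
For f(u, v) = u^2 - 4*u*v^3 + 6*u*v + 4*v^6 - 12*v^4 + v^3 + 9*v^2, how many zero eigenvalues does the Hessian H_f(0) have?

1

Hessian at 0 has rank 1.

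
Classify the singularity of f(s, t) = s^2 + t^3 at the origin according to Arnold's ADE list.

A_{2}

The Hessian of f at 0 is [[2, 0], [0, 0]] with rank 1, so corank 1. A Groebner basis of the Jacobian ideal J(f) in C{s,t} is {t^2, s}; counting standard monomials gives mu = 2. Corank 1: A-series; mu = 2 gives A_2.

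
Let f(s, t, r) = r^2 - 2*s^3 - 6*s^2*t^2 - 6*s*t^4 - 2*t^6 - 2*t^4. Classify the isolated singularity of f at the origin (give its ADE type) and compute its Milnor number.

Type E6, Milnor number mu = 6.

The Hessian of f at 0 has rank 1. Corank 2; j^3 = -2*s^3 is a perfect cube, so E-series; the 4-jet and mu = 6 give E_6.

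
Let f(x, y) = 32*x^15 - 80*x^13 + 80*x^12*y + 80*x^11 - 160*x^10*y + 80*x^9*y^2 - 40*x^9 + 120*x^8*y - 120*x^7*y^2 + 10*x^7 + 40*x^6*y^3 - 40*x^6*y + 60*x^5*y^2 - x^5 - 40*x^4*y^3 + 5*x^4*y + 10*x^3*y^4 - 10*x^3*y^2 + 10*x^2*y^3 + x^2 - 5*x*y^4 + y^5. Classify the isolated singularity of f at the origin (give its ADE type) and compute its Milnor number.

The Hessian of f at 0 has rank 1. Corank 1: A-series; mu = 4 gives A_4.

Type A_{4}, Milnor number mu = 4.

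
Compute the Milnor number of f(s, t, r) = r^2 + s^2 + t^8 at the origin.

The Hessian of f at 0 is [[2, 0, 0], [0, 0, 0], [0, 0, 2]] with rank 2, so corank 1. A Groebner basis of the Jacobian ideal J(f) in C{s,t,r} is {t^7, s, r}; counting standard monomials gives mu = 7. Corank 1: A-series; mu = 7 gives A_7.

7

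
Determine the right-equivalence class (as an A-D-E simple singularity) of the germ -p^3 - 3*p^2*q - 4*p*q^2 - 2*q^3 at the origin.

D_{4}

The Hessian of f at 0 is [[0, 0], [0, 0]] with rank 0, so corank 2. A Groebner basis of the Jacobian ideal J(f) in C{p,q} is {q^3, p^2 - 2*q^2/3, p*q + q^2}; counting standard monomials gives mu = 4. Corank 2; j^3 = -(p + q)*(p^2 + 2*p*q + 2*q^2) splits into three distinct lines over C (the quadratic factor has nonzero discriminant), so D_4.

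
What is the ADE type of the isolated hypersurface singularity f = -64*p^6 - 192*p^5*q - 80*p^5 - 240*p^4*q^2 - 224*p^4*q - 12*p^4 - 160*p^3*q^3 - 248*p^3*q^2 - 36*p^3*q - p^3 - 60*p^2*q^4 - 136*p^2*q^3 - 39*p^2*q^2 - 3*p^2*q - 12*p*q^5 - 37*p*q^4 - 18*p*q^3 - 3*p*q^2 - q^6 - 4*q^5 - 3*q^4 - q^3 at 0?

E8

The Hessian of f at 0 has rank 0. Corank 2; j^3 = -(p + q)^3 is a perfect cube, so E-series; the 5-jet and mu = 8 give E_8.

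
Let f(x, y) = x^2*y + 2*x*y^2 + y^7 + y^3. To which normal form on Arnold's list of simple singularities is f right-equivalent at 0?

The Hessian of f at 0 has rank 0. Corank 2; j^3 = y*(x + y)^2 has shape L^2 M (L != M), so D-series; mu = 8 gives D_8.

D8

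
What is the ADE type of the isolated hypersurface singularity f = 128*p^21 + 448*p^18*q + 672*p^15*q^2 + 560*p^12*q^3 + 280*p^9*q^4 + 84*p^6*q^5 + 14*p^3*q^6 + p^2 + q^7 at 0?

A_6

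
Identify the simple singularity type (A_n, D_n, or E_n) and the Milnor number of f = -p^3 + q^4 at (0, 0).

Type E6, Milnor number mu = 6.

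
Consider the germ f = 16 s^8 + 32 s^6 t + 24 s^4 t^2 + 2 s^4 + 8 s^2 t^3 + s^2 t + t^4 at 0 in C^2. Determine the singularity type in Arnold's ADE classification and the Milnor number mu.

The Hessian of f at 0 is [[0, 0], [0, 0]] with rank 0, so corank 2. A Groebner basis of the Jacobian ideal J(f) in C{s,t} is {s^3, s^2/4 + t^3, s*t}; counting standard monomials gives mu = 5. Corank 2; j^3 = s^2*t has shape L^2 M (L != M), so D-series; mu = 5 gives D_5.

Type D_5, Milnor number mu = 5.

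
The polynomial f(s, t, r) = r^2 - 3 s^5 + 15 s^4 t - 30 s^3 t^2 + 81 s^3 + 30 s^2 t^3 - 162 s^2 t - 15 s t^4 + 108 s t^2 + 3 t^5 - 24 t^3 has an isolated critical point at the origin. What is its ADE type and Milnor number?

Type E_8, Milnor number mu = 8.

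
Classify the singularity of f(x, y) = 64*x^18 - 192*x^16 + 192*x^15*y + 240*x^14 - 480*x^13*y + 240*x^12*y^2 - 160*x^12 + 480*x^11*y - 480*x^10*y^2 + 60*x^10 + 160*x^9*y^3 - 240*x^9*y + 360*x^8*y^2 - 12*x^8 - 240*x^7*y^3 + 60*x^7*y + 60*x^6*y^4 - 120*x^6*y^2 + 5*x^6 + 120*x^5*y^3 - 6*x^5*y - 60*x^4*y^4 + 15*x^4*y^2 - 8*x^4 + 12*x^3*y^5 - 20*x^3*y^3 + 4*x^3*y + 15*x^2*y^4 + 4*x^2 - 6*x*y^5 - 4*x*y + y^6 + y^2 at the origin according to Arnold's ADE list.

A_5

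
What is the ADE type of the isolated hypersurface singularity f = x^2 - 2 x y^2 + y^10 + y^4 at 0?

The Hessian of f at 0 has rank 1. Corank 1: A-series; mu = 9 gives A_9.

A9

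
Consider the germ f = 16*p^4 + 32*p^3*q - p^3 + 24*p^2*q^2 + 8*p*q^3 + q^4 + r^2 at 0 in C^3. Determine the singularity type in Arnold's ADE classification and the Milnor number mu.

Type E6, Milnor number mu = 6.

The Hessian of f at 0 has rank 1. Corank 2; j^3 = -p^3 is a perfect cube, so E-series; the 4-jet and mu = 6 give E_6.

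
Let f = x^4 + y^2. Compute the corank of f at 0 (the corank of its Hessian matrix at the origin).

1

Hessian at 0 has rank 1.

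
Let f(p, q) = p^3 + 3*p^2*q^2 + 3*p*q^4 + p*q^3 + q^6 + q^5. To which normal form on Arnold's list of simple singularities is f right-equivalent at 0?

E_{7}

The Hessian of f at 0 has rank 0. Corank 2; j^3 = p^3 is a perfect cube, so E-series; the 4-jet and mu = 7 give E_7.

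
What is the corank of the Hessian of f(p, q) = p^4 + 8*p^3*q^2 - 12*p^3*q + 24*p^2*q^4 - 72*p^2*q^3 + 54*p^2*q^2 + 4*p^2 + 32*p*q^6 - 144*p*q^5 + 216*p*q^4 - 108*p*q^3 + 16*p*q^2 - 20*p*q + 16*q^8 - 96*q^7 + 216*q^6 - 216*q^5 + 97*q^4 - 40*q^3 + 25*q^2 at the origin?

1

Hessian at 0 has rank 1.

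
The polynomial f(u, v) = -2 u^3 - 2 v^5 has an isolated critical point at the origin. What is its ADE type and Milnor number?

Type E_8, Milnor number mu = 8.

The Hessian of f at 0 has rank 0. Corank 2; j^3 = -2*u^3 is a perfect cube, so E-series; the 5-jet and mu = 8 give E_8.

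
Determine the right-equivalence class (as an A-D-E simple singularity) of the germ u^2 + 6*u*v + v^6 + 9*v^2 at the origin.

The Hessian of f at 0 has rank 1. Corank 1: A-series; mu = 5 gives A_5.

A5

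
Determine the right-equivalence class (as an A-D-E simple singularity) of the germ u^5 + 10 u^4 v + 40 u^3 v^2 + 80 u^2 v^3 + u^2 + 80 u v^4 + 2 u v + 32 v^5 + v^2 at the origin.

A4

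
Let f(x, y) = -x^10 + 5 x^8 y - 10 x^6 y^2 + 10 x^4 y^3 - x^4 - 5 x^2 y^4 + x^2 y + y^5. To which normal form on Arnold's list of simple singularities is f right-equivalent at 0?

D_{6}

The Hessian of f at 0 is [[0, 0], [0, 0]] with rank 0, so corank 2. A Groebner basis of the Jacobian ideal J(f) in C{x,y} is {x^2/5 + y^4, x^3, x*y}; counting standard monomials gives mu = 6. Corank 2; j^3 = x^2*y has shape L^2 M (L != M), so D-series; mu = 6 gives D_6.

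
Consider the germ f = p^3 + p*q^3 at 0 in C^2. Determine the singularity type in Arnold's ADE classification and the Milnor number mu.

Type E7, Milnor number mu = 7.

The Hessian of f at 0 has rank 0. Corank 2; j^3 = p^3 is a perfect cube, so E-series; the 4-jet and mu = 7 give E_7.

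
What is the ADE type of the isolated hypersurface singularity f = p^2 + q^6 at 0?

A_5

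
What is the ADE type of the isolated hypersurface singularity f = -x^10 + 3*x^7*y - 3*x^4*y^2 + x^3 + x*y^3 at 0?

The Hessian of f at 0 is [[0, 0], [0, 0]] with rank 0, so corank 2. A Groebner basis of the Jacobian ideal J(f) in C{x,y} is {x^3, x*y^2, 3*x^2 + y^3}; counting standard monomials gives mu = 7. Corank 2; j^3 = x^3 is a perfect cube, so E-series; the 4-jet and mu = 7 give E_7.

E7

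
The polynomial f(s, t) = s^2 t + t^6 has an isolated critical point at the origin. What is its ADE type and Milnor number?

Type D_7, Milnor number mu = 7.

The Hessian of f at 0 has rank 0. Corank 2; j^3 = s^2*t has shape L^2 M (L != M), so D-series; mu = 7 gives D_7.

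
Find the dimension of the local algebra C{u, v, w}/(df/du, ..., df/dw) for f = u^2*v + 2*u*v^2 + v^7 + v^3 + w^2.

The Hessian of f at 0 is [[0, 0, 0], [0, 0, 0], [0, 0, 2]] with rank 1, so corank 2. A Groebner basis of the Jacobian ideal J(f) in C{u,v,w} is {u^2/7 + v^6 - v^2/7, u^3 + v^3, u*v + v^2, w}; counting standard monomials gives mu = 8. Corank 2; j^3 = v*(u + v)^2 has shape L^2 M (L != M), so D-series; mu = 8 gives D_8.

8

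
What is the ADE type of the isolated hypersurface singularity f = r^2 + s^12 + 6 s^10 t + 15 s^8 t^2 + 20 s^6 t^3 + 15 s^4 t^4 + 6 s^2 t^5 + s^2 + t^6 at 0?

A5

The Hessian of f at 0 has rank 2. Corank 1: A-series; mu = 5 gives A_5.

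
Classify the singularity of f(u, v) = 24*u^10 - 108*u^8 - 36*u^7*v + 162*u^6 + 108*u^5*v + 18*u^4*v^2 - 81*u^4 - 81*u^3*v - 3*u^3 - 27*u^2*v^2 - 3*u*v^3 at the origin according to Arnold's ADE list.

E_{7}

The Hessian of f at 0 has rank 0. Corank 2; j^3 = -3*u^3 is a perfect cube, so E-series; the 4-jet and mu = 7 give E_7.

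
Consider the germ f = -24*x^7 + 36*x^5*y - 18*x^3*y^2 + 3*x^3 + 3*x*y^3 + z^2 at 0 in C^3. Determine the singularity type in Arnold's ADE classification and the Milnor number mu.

Type E_7, Milnor number mu = 7.

The Hessian of f at 0 has rank 1. Corank 2; j^3 = 3*x^3 is a perfect cube, so E-series; the 4-jet and mu = 7 give E_7.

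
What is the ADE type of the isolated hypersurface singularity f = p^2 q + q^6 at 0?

D_7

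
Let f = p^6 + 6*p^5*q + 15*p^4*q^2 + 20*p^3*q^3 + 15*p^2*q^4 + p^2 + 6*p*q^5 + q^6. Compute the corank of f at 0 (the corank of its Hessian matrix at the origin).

1

The Hessian at 0 is [[2, 0], [0, 0]] of rank 1; hence corank 1.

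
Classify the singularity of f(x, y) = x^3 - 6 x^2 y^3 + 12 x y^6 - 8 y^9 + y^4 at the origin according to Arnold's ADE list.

E_6

The Hessian of f at 0 has rank 0. Corank 2; j^3 = x^3 is a perfect cube, so E-series; the 4-jet and mu = 6 give E_6.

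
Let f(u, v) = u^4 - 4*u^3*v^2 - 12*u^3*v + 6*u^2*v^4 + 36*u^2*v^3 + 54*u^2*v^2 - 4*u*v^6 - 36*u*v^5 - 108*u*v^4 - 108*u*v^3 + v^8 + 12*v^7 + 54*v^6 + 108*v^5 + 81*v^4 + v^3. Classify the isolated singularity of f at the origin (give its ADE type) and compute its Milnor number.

The Hessian of f at 0 is [[0, 0], [0, 0]] with rank 0, so corank 2. A Groebner basis of the Jacobian ideal J(f) in C{u,v} is {u^3 - 9*u^2*v, v^2}; counting standard monomials gives mu = 6. Corank 2; j^3 = v^3 is a perfect cube, so E-series; the 4-jet and mu = 6 give E_6.

Type E_{6}, Milnor number mu = 6.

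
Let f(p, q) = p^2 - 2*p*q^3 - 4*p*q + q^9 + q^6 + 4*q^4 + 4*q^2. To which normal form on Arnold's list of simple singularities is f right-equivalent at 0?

A8

The Hessian of f at 0 has rank 1. Corank 1: A-series; mu = 8 gives A_8.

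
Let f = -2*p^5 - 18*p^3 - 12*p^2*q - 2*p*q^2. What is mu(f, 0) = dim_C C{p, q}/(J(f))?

6

The Hessian of f at 0 is [[0, 0], [0, 0]] with rank 0, so corank 2. A Groebner basis of the Jacobian ideal J(f) in C{p,q} is {243*p*q/5 + q^4 + 81*q^2/5, p*q^2 + q^3/3, p^2 + p*q/3}; counting standard monomials gives mu = 6. Corank 2; j^3 = -2*p*(3*p + q)^2 has shape L^2 M (L != M), so D-series; mu = 6 gives D_6.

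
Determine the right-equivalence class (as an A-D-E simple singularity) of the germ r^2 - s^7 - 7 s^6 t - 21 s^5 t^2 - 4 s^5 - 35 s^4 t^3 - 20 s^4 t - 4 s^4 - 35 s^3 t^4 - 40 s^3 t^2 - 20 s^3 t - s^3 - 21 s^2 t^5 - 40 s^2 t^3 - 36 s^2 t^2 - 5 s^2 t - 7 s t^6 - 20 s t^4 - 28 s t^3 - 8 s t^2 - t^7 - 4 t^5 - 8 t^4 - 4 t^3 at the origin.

The Hessian of f at 0 has rank 1. Corank 2; j^3 = -(s + t)*(s + 2*t)^2 has shape L^2 M (L != M), so D-series; mu = 8 gives D_8.

D_8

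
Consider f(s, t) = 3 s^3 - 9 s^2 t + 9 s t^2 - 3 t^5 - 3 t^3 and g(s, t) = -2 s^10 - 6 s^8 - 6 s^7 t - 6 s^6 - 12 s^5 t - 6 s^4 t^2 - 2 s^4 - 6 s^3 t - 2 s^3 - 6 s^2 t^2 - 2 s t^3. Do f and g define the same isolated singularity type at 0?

The Hessian of f at 0 has rank 0. Corank 2; j^3 = 3*(s - t)^3 is a perfect cube, so E-series; the 5-jet and mu = 8 give E_8. The Hessian of g at 0 has rank 0. Corank 2; j^3 = -2*s^3 is a perfect cube, so E-series; the 4-jet and mu = 7 give E_7. f is E_8 but g is E_7, hence not right-equivalent.

No.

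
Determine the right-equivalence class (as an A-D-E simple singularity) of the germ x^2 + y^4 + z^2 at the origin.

A_3

The Hessian of f at 0 is [[2, 0, 0], [0, 0, 0], [0, 0, 2]] with rank 2, so corank 1. A Groebner basis of the Jacobian ideal J(f) in C{x,y,z} is {y^3, x, z}; counting standard monomials gives mu = 3. Corank 1: A-series; mu = 3 gives A_3.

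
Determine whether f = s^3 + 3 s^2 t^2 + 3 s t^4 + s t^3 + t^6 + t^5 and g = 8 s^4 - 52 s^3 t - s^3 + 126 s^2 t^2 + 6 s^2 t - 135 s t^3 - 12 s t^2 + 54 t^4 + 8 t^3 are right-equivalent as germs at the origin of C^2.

The Hessian of f at 0 has rank 0. Corank 2; j^3 = s^3 is a perfect cube, so E-series; the 4-jet and mu = 7 give E_7. The Hessian of g at 0 has rank 0. Corank 2; j^3 = -(s - 2*t)^3 is a perfect cube, so E-series; the 4-jet and mu = 7 give E_7. Both have type E_7, hence right-equivalent.

Yes.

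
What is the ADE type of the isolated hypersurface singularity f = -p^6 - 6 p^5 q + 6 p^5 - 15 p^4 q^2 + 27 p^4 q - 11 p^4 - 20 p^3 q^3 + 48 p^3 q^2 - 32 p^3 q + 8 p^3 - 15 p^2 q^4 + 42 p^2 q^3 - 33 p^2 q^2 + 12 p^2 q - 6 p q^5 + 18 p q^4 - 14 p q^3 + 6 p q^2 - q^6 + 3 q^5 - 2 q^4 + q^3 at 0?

The Hessian of f at 0 is [[0, 0], [0, 0]] with rank 0, so corank 2. A Groebner basis of the Jacobian ideal J(f) in C{p,q} is {p^3 - 6*p^2 - 6*p*q - 3*q^2/2, p^2*q + 10*p^2 + 10*p*q + 5*q^2/2, -16*p^2 + p*q^2 - 16*p*q - 4*q^2, 24*p^2 + 24*p*q + q^3 + 6*q^2}; counting standard monomials gives mu = 6. Corank 2; j^3 = (2*p + q)^3 is a perfect cube, so E-series; the 4-jet and mu = 6 give E_6.

E6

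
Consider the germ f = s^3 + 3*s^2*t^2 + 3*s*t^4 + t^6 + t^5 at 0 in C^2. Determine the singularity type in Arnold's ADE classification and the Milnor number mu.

Type E_8, Milnor number mu = 8.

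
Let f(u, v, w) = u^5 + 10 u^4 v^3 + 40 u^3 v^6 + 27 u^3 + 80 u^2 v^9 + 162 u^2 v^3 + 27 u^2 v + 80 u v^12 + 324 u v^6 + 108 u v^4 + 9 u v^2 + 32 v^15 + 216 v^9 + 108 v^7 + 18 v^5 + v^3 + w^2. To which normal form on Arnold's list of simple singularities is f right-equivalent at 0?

The Hessian of f at 0 is [[0, 0, 0], [0, 0, 0], [0, 0, 2]] with rank 1, so corank 2. A Groebner basis of the Jacobian ideal J(f) in C{u,v,w} is {-3*u^2/4 + u*v^3 - u*v/2 - v^2/12, 3*u^2 + 2*u*v + v^4 + v^2/3, u^3 - u*v^2/3 - 2*v^3/27, u^2*v + 2*u*v^2/3 + v^3/9, w}; counting standard monomials gives mu = 8. Corank 2; j^3 = (3*u + v)^3 is a perfect cube, so E-series; the 5-jet and mu = 8 give E_8.

E_{8}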